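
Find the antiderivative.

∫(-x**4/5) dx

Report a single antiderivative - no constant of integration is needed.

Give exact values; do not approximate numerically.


Answer: -x**5/25.


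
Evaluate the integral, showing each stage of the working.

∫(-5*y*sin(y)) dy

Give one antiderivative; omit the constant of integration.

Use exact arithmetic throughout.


Step 1. Integrate ∫(-5*y*sin(y)) dy by parts with u = y, dv = (-5*sin(y)) dy, so v = 5*cos(y): now 5*y*cos(y) + ∫(-5*cos(y)) dy.
Step 2. Evaluate the standard form: now 5*y*cos(y) - 5*sin(y).
Answer: 5*y*cos(y) - 5*sin(y).


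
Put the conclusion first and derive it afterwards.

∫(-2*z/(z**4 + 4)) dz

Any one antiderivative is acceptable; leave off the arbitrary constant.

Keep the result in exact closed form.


The answer is -atan(z**2/2)/2.
Step 1. Substitute u = z**2, turning ∫(-2*z/(z**4 + 4)) dz into ∫(-1/(u**2 + 4)) du: now ∫(-1/(u**2 + 4)) du.
Step 2. Evaluate the standard form: now -atan(u/2)/2.
Step 3. Substitute back u = z**2: now -atan(z**2/2)/2.
Answer: -atan(z**2/2)/2.


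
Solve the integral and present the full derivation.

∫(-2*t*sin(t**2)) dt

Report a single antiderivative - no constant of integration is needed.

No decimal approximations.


Step 1. Substitute u = t**2, turning ∫(-2*t*sin(t**2)) dt into ∫(-sin(u)) du: now ∫(-sin(u)) du.
Step 2. Evaluate the standard form: now cos(u).
Step 3. Substitute back u = t**2: now cos(t**2).
Answer: cos(t**2).


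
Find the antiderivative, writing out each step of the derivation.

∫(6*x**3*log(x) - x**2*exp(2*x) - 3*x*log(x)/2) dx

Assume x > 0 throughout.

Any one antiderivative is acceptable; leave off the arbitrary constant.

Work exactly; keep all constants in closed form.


Step 1. Rewrite: now ∫(-3*x*log(x)/2) dx + ∫(-x**2*exp(2*x)) dx + ∫(6*x**3*log(x)) dx.
Step 2. Integrate ∫(6*x**3*log(x)) dx by parts with u = log(x), dv = (6*x**3) dx, so v = 3*x**4/2 [assuming x > 0]: now 3*x**4*log(x)/2 + ∫(-3*x**3/2) dx + ∫(-3*x*log(x)/2) dx + ∫(-x**2*exp(2*x)) dx.
Step 3. Evaluate the standard form: now 3*x**4*log(x)/2 - 3*x**4/8 + ∫(-3*x*log(x)/2) dx + ∫(-x**2*exp(2*x)) dx.
Step 4. Integrate ∫(-x**2*exp(2*x)) dx by parts with u = x**2, dv = (-exp(2*x)) dx, so v = -exp(2*x)/2: now 3*x**4*log(x)/2 - 3*x**4/8 - x**2*exp(2*x)/2 + ∫(x*exp(2*x)) dx + ∫(-3*x*log(x)/2) dx.
Step 5. Integrate ∫(x*exp(2*x)) dx by parts with u = x, dv = (exp(2*x)) dx, so v = exp(2*x)/2: now 3*x**4*log(x)/2 - 3*x**4/8 - x**2*exp(2*x)/2 + x*exp(2*x)/2 + ∫(-3*x*log(x)/2) dx + ∫(-exp(2*x)/2) dx.
Step 6. Evaluate the standard form: now 3*x**4*log(x)/2 - 3*x**4/8 - x**2*exp(2*x)/2 + x*exp(2*x)/2 - exp(2*x)/4 + ∫(-3*x*log(x)/2) dx.
Step 7. Integrate ∫(-3*x*log(x)/2) dx by parts with u = log(x), dv = (-3*x/2) dx, so v = -3*x**2/4 [assuming x > 0]: now 3*x**4*log(x)/2 - 3*x**4/8 - x**2*exp(2*x)/2 - 3*x**2*log(x)/4 + x*exp(2*x)/2 - exp(2*x)/4 + ∫(3*x/4) dx.
Step 8. Evaluate the standard form: now 3*x**4*log(x)/2 - 3*x**4/8 - x**2*exp(2*x)/2 - 3*x**2*log(x)/4 + 3*x**2/8 + x*exp(2*x)/2 - exp(2*x)/4.
Answer: 3*x**4*log(x)/2 - 3*x**4/8 - x**2*exp(2*x)/2 - 3*x**2*log(x)/4 + 3*x**2/8 + x*exp(2*x)/2 - exp(2*x)/4.


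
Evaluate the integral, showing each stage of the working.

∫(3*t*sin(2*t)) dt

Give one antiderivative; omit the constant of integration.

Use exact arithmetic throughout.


Step 1. Integrate ∫(3*t*sin(2*t)) dt by parts with u = t, dv = (3*sin(2*t)) dt, so v = -3*cos(2*t)/2: now -3*t*cos(2*t)/2 + ∫(3*cos(2*t)/2) dt.
Step 2. Evaluate the standard form: now -3*t*cos(2*t)/2 + 3*sin(2*t)/4.
Answer: -3*t*cos(2*t)/2 + 3*sin(2*t)/4.


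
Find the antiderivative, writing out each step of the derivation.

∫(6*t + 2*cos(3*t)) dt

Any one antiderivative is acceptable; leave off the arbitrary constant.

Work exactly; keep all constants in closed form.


Step 1. Rewrite: now ∫(6*t) dt + ∫(2*cos(3*t)) dt.
Step 2. Evaluate the standard form: now 3*t**2 + ∫(2*cos(3*t)) dt.
Step 3. Evaluate the standard form: now 3*t**2 + 2*sin(3*t)/3.
Answer: 3*t**2 + 2*sin(3*t)/3.


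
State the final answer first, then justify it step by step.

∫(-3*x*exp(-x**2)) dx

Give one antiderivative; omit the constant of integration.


The answer is 3*exp(-x**2)/2.
Step 1. Substitute u = x**2, turning ∫(-3*x*exp(-x**2)) dx into ∫(-3*exp(-u)/2) du: now ∫(-3*exp(-u)/2) du.
Step 2. Evaluate the standard form: now 3*exp(-u)/2.
Step 3. Substitute back u = x**2: now 3*exp(-x**2)/2.
Answer: 3*exp(-x**2)/2.


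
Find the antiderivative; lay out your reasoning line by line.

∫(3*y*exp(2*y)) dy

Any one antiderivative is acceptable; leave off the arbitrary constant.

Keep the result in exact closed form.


Step 1. Integrate ∫(3*y*exp(2*y)) dy by parts with u = y, dv = (3*exp(2*y)) dy, so v = 3*exp(2*y)/2: now 3*y*exp(2*y)/2 + ∫(-3*exp(2*y)/2) dy.
Step 2. Evaluate the standard form: now 3*y*exp(2*y)/2 - 3*exp(2*y)/4.
Answer: 3*y*exp(2*y)/2 - 3*exp(2*y)/4.


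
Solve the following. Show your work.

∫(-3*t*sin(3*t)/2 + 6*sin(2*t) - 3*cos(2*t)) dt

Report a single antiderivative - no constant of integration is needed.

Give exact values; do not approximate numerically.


Step 1. Rewrite: now ∫(-3*t*sin(3*t)/2) dt + ∫(6*sin(2*t)) dt + ∫(-3*cos(2*t)) dt.
Step 2. Integrate ∫(-3*t*sin(3*t)/2) dt by parts with u = t, dv = (-3*sin(3*t)/2) dt, so v = cos(3*t)/2: now t*cos(3*t)/2 + ∫(6*sin(2*t)) dt + ∫(-3*cos(2*t)) dt + ∫(-cos(3*t)/2) dt.
Step 3. Evaluate the standard form: now t*cos(3*t)/2 - sin(3*t)/6 + ∫(6*sin(2*t)) dt + ∫(-3*cos(2*t)) dt.
Step 4. Evaluate the standard form: now t*cos(3*t)/2 - 3*sin(2*t)/2 - sin(3*t)/6 + ∫(6*sin(2*t)) dt.
Step 5. Evaluate the standard form: now t*cos(3*t)/2 - 3*sin(2*t)/2 - sin(3*t)/6 - 3*cos(2*t).
Answer: t*cos(3*t)/2 - 3*sin(2*t)/2 - sin(3*t)/6 - 3*cos(2*t).


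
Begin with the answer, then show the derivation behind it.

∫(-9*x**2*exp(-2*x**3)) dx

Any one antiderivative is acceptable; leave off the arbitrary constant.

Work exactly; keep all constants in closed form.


The answer is 3*exp(-2*x**3)/2.
Step 1. Substitute u = x**3, turning ∫(-9*x**2*exp(-2*x**3)) dx into ∫(-3*exp(-2*u)) du: now ∫(-3*exp(-2*u)) du.
Step 2. Evaluate the standard form: now 3*exp(-2*u)/2.
Step 3. Substitute back u = x**3: now 3*exp(-2*x**3)/2.
Answer: 3*exp(-2*x**3)/2.


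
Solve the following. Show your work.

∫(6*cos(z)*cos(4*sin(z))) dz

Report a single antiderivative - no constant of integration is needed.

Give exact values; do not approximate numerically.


Step 1. Substitute u = sin(z), turning ∫(6*cos(z)*cos(4*sin(z))) dz into ∫(6*cos(4*u)) du: now ∫(6*cos(4*u)) du.
Step 2. Evaluate the standard form: now 3*sin(4*u)/2.
Step 3. Substitute back u = sin(z): now 3*sin(4*sin(z))/2.
Answer: 3*sin(4*sin(z))/2.


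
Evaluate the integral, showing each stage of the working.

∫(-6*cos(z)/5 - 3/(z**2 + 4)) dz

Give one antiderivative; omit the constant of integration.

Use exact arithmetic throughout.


Step 1. Rewrite: now ∫(-3/(z**2 + 4)) dz + ∫(-6*cos(z)/5) dz.
Step 2. Evaluate the standard form: now -3*atan(z/2)/2 + ∫(-6*cos(z)/5) dz.
Step 3. Evaluate the standard form: now -6*sin(z)/5 - 3*atan(z/2)/2.
Answer: -6*sin(z)/5 - 3*atan(z/2)/2.


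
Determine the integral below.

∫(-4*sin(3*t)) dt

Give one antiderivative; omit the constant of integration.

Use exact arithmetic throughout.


Answer: 4*cos(3*t)/3.


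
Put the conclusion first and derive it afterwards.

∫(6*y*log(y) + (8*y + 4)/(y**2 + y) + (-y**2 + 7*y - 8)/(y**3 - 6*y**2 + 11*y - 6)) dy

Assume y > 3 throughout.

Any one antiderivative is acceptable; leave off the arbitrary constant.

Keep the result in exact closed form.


The answer is 3*y**2*log(y) - 3*y**2/2 + 4*log(y) + 2*log(y - 3) - 2*log(y - 2) - log(y - 1) + 4*log(y + 1).
Step 1. Rewrite: now ∫(6*y*log(y)) dy + ∫((8*y + 4)/(y**2 + y)) dy + ∫((-y**2 + 7*y - 8)/(y**3 - 6*y**2 + 11*y - 6)) dy.
Step 2. Integrate ∫(6*y*log(y)) dy by parts with u = log(y), dv = (6*y) dy, so v = 3*y**2 [assuming y > 0]: now 3*y**2*log(y) + ∫(-3*y) dy + ∫((8*y + 4)/(y**2 + y)) dy + ∫((-y**2 + 7*y - 8)/(y**3 - 6*y**2 + 11*y - 6)) dy.
Step 3. Evaluate the standard form: now 3*y**2*log(y) - 3*y**2/2 + ∫((8*y + 4)/(y**2 + y)) dy + ∫((-y**2 + 7*y - 8)/(y**3 - 6*y**2 + 11*y - 6)) dy.
Step 4. Decompose ∫((8*y + 4)/(y**2 + y)) dy by partial fractions, (8*y + 4)/(y**2 + y) = 4/(y + 1) + 4/y: now 3*y**2*log(y) - 3*y**2/2 + ∫(4/y) dy + ∫((-y**2 + 7*y - 8)/(y**3 - 6*y**2 + 11*y - 6)) dy + ∫(4/(y + 1)) dy.
Step 5. Evaluate the standard form [assuming y > -1]: now 3*y**2*log(y) - 3*y**2/2 + 4*log(y + 1) + ∫(4/y) dy + ∫((-y**2 + 7*y - 8)/(y**3 - 6*y**2 + 11*y - 6)) dy.
Step 6. Evaluate the standard form [assuming y > 0]: now 3*y**2*log(y) - 3*y**2/2 + 4*log(y) + 4*log(y + 1) + ∫((-y**2 + 7*y - 8)/(y**3 - 6*y**2 + 11*y - 6)) dy.
Step 7. Decompose ∫((-y**2 + 7*y - 8)/(y**3 - 6*y**2 + 11*y - 6)) dy by partial fractions, (-y**2 + 7*y - 8)/(y**3 - 6*y**2 + 11*y - 6) = -1/(y - 1) - 2/(y - 2) + 2/(y - 3): now 3*y**2*log(y) - 3*y**2/2 + 4*log(y) + 4*log(y + 1) + ∫(2/(y - 3)) dy + ∫(-2/(y - 2)) dy + ∫(-1/(y - 1)) dy.
Step 8. Evaluate the standard form [assuming y > 3]: now 3*y**2*log(y) - 3*y**2/2 + 4*log(y) + 2*log(y - 3) + 4*log(y + 1) + ∫(-2/(y - 2)) dy + ∫(-1/(y - 1)) dy.
Step 9. Evaluate the standard form [assuming y > 2]: now 3*y**2*log(y) - 3*y**2/2 + 4*log(y) + 2*log(y - 3) - 2*log(y - 2) + 4*log(y + 1) + ∫(-1/(y - 1)) dy.
Step 10. Evaluate the standard form [assuming y > 1]: now 3*y**2*log(y) - 3*y**2/2 + 4*log(y) + 2*log(y - 3) - 2*log(y - 2) - log(y - 1) + 4*log(y + 1).
Answer: 3*y**2*log(y) - 3*y**2/2 + 4*log(y) + 2*log(y - 3) - 2*log(y - 2) - log(y - 1) + 4*log(y + 1).


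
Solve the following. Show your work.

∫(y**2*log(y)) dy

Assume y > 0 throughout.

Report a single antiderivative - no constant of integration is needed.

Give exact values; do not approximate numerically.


Step 1. Integrate ∫(y**2*log(y)) dy by parts with u = log(y), dv = (y**2) dy, so v = y**3/3 [assuming y > 0]: now y**3*log(y)/3 + ∫(-y**2/3) dy.
Step 2. Evaluate the standard form: now y**3*log(y)/3 - y**3/9.
Answer: y**3*log(y)/3 - y**3/9.


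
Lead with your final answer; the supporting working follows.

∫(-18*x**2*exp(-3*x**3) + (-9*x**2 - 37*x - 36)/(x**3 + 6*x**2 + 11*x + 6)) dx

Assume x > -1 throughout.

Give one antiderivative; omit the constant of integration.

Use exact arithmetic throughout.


The answer is -4*log(x + 1) - 2*log(x + 2) - 3*log(x + 3) + 2*exp(-3*x**3).
Step 1. Rewrite: now ∫(-18*x**2*exp(-3*x**3)) dx + ∫((-9*x**2 - 37*x - 36)/(x**3 + 6*x**2 + 11*x + 6)) dx.
Step 2. Substitute u = x**3, turning ∫(-18*x**2*exp(-3*x**3)) dx into ∫(-6*exp(-3*u)) du: now ∫((-9*x**2 - 37*x - 36)/(x**3 + 6*x**2 + 11*x + 6)) dx + ∫(-6*exp(-3*u)) du.
Step 3. Evaluate the standard form: now ∫((-9*x**2 - 37*x - 36)/(x**3 + 6*x**2 + 11*x + 6)) dx + 2*exp(-3*u).
Step 4. Substitute back u = x**3: now ∫((-9*x**2 - 37*x - 36)/(x**3 + 6*x**2 + 11*x + 6)) dx + 2*exp(-3*x**3).
Step 5. Decompose ∫((-9*x**2 - 37*x - 36)/(x**3 + 6*x**2 + 11*x + 6)) dx by partial fractions, (-9*x**2 - 37*x - 36)/(x**3 + 6*x**2 + 11*x + 6) = -3/(x + 3) - 2/(x + 2) - 4/(x + 1): now ∫(-4/(x + 1)) dx + ∫(-2/(x + 2)) dx + ∫(-3/(x + 3)) dx + 2*exp(-3*x**3).
Step 6. Evaluate the standard form [assuming x > -2]: now -2*log(x + 2) + ∫(-4/(x + 1)) dx + ∫(-3/(x + 3)) dx + 2*exp(-3*x**3).
Step 7. Evaluate the standard form [assuming x > -3]: now -2*log(x + 2) - 3*log(x + 3) + ∫(-4/(x + 1)) dx + 2*exp(-3*x**3).
Step 8. Evaluate the standard form [assuming x > -1]: now -4*log(x + 1) - 2*log(x + 2) - 3*log(x + 3) + 2*exp(-3*x**3).
Answer: -4*log(x + 1) - 2*log(x + 2) - 3*log(x + 3) + 2*exp(-3*x**3).


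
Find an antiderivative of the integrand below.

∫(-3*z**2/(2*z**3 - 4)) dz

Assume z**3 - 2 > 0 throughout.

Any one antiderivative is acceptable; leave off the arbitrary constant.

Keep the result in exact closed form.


Answer: -log(z**3 - 2)/2.


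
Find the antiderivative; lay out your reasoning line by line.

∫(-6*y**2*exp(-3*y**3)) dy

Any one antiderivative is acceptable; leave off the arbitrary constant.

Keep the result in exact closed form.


Step 1. Substitute u = y**3, turning ∫(-6*y**2*exp(-3*y**3)) dy into ∫(-2*exp(-3*u)) du: now ∫(-2*exp(-3*u)) du.
Step 2. Evaluate the standard form: now 2*exp(-3*u)/3.
Step 3. Substitute back u = y**3: now 2*exp(-3*y**3)/3.
Answer: 2*exp(-3*y**3)/3.


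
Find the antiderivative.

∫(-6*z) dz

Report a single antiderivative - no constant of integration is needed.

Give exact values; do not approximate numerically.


Answer: -3*z**2.


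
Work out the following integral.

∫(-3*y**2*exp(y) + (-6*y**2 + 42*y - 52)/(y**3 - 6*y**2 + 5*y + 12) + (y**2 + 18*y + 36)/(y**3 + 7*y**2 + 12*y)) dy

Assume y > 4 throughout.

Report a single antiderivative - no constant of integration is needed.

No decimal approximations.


Answer: -3*y**2*exp(y) + 6*y*exp(y) - 6*exp(y) + 3*log(y) + 4*log(y - 4) - 5*log(y - 3) - 5*log(y + 1) + 3*log(y + 3) - 5*log(y + 4).


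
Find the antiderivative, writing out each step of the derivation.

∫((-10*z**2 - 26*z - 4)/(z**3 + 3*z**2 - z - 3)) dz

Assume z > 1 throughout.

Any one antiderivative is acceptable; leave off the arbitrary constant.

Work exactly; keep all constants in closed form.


Step 1. Decompose ∫((-10*z**2 - 26*z - 4)/(z**3 + 3*z**2 - z - 3)) dz by partial fractions, (-10*z**2 - 26*z - 4)/(z**3 + 3*z**2 - z - 3) = -2/(z + 3) - 3/(z + 1) - 5/(z - 1): now ∫(-5/(z - 1)) dz + ∫(-3/(z + 1)) dz + ∫(-2/(z + 3)) dz.
Step 2. Evaluate the standard form [assuming z > -3]: now -2*log(z + 3) + ∫(-5/(z - 1)) dz + ∫(-3/(z + 1)) dz.
Step 3. Evaluate the standard form [assuming z > -1]: now -3*log(z + 1) - 2*log(z + 3) + ∫(-5/(z - 1)) dz.
Step 4. Evaluate the standard form [assuming z > 1]: now -5*log(z - 1) - 3*log(z + 1) - 2*log(z + 3).
Answer: -5*log(z - 1) - 3*log(z + 1) - 2*log(z + 3).


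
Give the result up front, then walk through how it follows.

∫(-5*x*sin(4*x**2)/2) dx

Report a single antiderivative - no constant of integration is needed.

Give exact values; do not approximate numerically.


The answer is 5*cos(4*x**2)/16.
Step 1. Substitute u = x**2, turning ∫(-5*x*sin(4*x**2)/2) dx into ∫(-5*sin(4*u)/4) du: now ∫(-5*sin(4*u)/4) du.
Step 2. Evaluate the standard form: now 5*cos(4*u)/16.
Step 3. Substitute back u = x**2: now 5*cos(4*x**2)/16.
Answer: 5*cos(4*x**2)/16.


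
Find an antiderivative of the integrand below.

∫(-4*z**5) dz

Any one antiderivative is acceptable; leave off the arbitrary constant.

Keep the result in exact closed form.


Answer: -2*z**6/3.


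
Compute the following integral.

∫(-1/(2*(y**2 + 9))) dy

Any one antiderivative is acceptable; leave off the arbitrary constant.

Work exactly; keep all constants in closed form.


Answer: -atan(y/3)/6.


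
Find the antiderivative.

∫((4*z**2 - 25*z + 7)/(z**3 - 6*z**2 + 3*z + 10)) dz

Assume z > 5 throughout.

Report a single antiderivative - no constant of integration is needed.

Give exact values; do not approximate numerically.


Answer: -log(z - 5) + 3*log(z - 2) + 2*log(z + 1).


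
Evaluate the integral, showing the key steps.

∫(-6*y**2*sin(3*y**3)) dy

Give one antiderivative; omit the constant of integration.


Step 1. Substitute u = y**3, turning ∫(-6*y**2*sin(3*y**3)) dy into ∫(-2*sin(3*u)) du: now ∫(-2*sin(3*u)) du.
Step 2. Evaluate the standard form: now 2*cos(3*u)/3.
Step 3. Substitute back u = y**3: now 2*cos(3*y**3)/3.
Answer: 2*cos(3*y**3)/3.


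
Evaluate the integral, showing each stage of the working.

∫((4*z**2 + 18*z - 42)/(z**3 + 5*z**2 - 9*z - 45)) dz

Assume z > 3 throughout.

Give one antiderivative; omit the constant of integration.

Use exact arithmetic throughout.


Step 1. Decompose ∫((4*z**2 + 18*z - 42)/(z**3 + 5*z**2 - 9*z - 45)) dz by partial fractions, (4*z**2 + 18*z - 42)/(z**3 + 5*z**2 - 9*z - 45) = -2/(z + 5) + 5/(z + 3) + 1/(z - 3): now ∫(1/(z - 3)) dz + ∫(5/(z + 3)) dz + ∫(-2/(z + 5)) dz.
Step 2. Evaluate the standard form [assuming z > -3]: now 5*log(z + 3) + ∫(1/(z - 3)) dz + ∫(-2/(z + 5)) dz.
Step 3. Evaluate the standard form [assuming z > 3]: now log(z - 3) + 5*log(z + 3) + ∫(-2/(z + 5)) dz.
Step 4. Evaluate the standard form [assuming z > -5]: now log(z - 3) + 5*log(z + 3) - 2*log(z + 5).
Answer: log(z - 3) + 5*log(z + 3) - 2*log(z + 5).


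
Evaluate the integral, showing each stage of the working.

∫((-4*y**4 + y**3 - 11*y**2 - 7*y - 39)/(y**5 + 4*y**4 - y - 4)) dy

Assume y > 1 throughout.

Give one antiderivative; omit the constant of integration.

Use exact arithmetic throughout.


Step 1. Decompose ∫((-4*y**4 + y**3 - 11*y**2 - 7*y - 39)/(y**5 + 4*y**4 - y - 4)) dy by partial fractions, (-4*y**4 + y**3 - 11*y**2 - 7*y - 39)/(y**5 + 4*y**4 - y - 4) = 4/(y**2 + 1) - 5/(y + 4) + 4/(y + 1) - 3/(y - 1): now ∫(-3/(y - 1)) dy + ∫(4/(y + 1)) dy + ∫(-5/(y + 4)) dy + ∫(4/(y**2 + 1)) dy.
Step 2. Evaluate the standard form [assuming y > -4]: now -5*log(y + 4) + ∫(-3/(y - 1)) dy + ∫(4/(y + 1)) dy + ∫(4/(y**2 + 1)) dy.
Step 3. Evaluate the standard form [assuming y > -1]: now 4*log(y + 1) - 5*log(y + 4) + ∫(-3/(y - 1)) dy + ∫(4/(y**2 + 1)) dy.
Step 4. Evaluate the standard form [assuming y > 1]: now -3*log(y - 1) + 4*log(y + 1) - 5*log(y + 4) + ∫(4/(y**2 + 1)) dy.
Step 5. Evaluate the standard form: now -3*log(y - 1) + 4*log(y + 1) - 5*log(y + 4) + 4*atan(y).
Answer: -3*log(y - 1) + 4*log(y + 1) - 5*log(y + 4) + 4*atan(y).


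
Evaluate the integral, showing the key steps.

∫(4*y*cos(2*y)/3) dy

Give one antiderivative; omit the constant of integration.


Step 1. Integrate ∫(4*y*cos(2*y)/3) dy by parts with u = y, dv = (4*cos(2*y)/3) dy, so v = 2*sin(2*y)/3: now 2*y*sin(2*y)/3 + ∫(-2*sin(2*y)/3) dy.
Step 2. Evaluate the standard form: now 2*y*sin(2*y)/3 + cos(2*y)/3.
Answer: 2*y*sin(2*y)/3 + cos(2*y)/3.


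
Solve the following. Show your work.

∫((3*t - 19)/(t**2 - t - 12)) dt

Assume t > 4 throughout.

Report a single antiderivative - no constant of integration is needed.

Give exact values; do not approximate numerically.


Step 1. Decompose ∫((3*t - 19)/(t**2 - t - 12)) dt by partial fractions, (3*t - 19)/(t**2 - t - 12) = 4/(t + 3) - 1/(t - 4): now ∫(-1/(t - 4)) dt + ∫(4/(t + 3)) dt.
Step 2. Evaluate the standard form [assuming t > 4]: now -log(t - 4) + ∫(4/(t + 3)) dt.
Step 3. Evaluate the standard form [assuming t > -3]: now -log(t - 4) + 4*log(t + 3).
Answer: -log(t - 4) + 4*log(t + 3).


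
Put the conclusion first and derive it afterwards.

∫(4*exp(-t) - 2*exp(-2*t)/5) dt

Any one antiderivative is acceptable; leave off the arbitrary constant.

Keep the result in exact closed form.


The answer is -4*exp(-t) + exp(-2*t)/5.
Step 1. Rewrite: now ∫(-2*exp(-2*t)/5) dt + ∫(4*exp(-t)) dt.
Step 2. Evaluate the standard form: now ∫(-2*exp(-2*t)/5) dt - 4*exp(-t).
Step 3. Evaluate the standard form: now -4*exp(-t) + exp(-2*t)/5.
Answer: -4*exp(-t) + exp(-2*t)/5.


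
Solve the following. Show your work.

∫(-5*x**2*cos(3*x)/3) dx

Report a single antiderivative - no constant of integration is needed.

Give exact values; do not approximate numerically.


Step 1. Integrate ∫(-5*x**2*cos(3*x)/3) dx by parts with u = x**2, dv = (-5*cos(3*x)/3) dx, so v = -5*sin(3*x)/9: now -5*x**2*sin(3*x)/9 + ∫(10*x*sin(3*x)/9) dx.
Step 2. Integrate ∫(10*x*sin(3*x)/9) dx by parts with u = x, dv = (10*sin(3*x)/9) dx, so v = -10*cos(3*x)/27: now -5*x**2*sin(3*x)/9 - 10*x*cos(3*x)/27 + ∫(10*cos(3*x)/27) dx.
Step 3. Evaluate the standard form: now -5*x**2*sin(3*x)/9 - 10*x*cos(3*x)/27 + 10*sin(3*x)/81.
Answer: -5*x**2*sin(3*x)/9 - 10*x*cos(3*x)/27 + 10*sin(3*x)/81.


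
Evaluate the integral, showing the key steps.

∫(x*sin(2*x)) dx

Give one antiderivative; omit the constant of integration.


Step 1. Integrate ∫(x*sin(2*x)) dx by parts with u = x, dv = (sin(2*x)) dx, so v = -cos(2*x)/2: now -x*cos(2*x)/2 + ∫(cos(2*x)/2) dx.
Step 2. Evaluate the standard form: now -x*cos(2*x)/2 + sin(2*x)/4.
Answer: -x*cos(2*x)/2 + sin(2*x)/4.


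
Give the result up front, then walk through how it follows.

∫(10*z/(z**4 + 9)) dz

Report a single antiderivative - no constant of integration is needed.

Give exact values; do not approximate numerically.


The answer is 5*atan(z**2/3)/3.
Step 1. Substitute u = z**2, turning ∫(10*z/(z**4 + 9)) dz into ∫(5/(u**2 + 9)) du: now ∫(5/(u**2 + 9)) du.
Step 2. Evaluate the standard form: now 5*atan(u/3)/3.
Step 3. Substitute back u = z**2: now 5*atan(z**2/3)/3.
Answer: 5*atan(z**2/3)/3.


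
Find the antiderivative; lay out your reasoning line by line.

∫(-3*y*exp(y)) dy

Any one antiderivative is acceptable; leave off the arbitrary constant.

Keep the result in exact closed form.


Step 1. Integrate ∫(-3*y*exp(y)) dy by parts with u = y, dv = (-3*exp(y)) dy, so v = -3*exp(y): now -3*y*exp(y) + ∫(3*exp(y)) dy.
Step 2. Evaluate the standard form: now -3*y*exp(y) + 3*exp(y).
Answer: -3*y*exp(y) + 3*exp(y).


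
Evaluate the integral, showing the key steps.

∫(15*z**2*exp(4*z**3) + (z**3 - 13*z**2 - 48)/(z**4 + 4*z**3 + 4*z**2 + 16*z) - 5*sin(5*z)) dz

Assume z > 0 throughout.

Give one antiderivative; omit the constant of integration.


Step 1. Rewrite: now ∫(15*z**2*exp(4*z**3)) dz + ∫((z**3 - 13*z**2 - 48)/(z**4 + 4*z**3 + 4*z**2 + 16*z)) dz + ∫(-5*sin(5*z)) dz.
Step 2. Decompose ∫((z**3 - 13*z**2 - 48)/(z**4 + 4*z**3 + 4*z**2 + 16*z)) dz by partial fractions, (z**3 - 13*z**2 - 48)/(z**4 + 4*z**3 + 4*z**2 + 16*z) = -1/(z**2 + 4) + 4/(z + 4) - 3/z: now ∫(-3/z) dz + ∫(15*z**2*exp(4*z**3)) dz + ∫(4/(z + 4)) dz + ∫(-1/(z**2 + 4)) dz + ∫(-5*sin(5*z)) dz.
Step 3. Evaluate the standard form [assuming z > 0]: now -3*log(z) + ∫(15*z**2*exp(4*z**3)) dz + ∫(4/(z + 4)) dz + ∫(-1/(z**2 + 4)) dz + ∫(-5*sin(5*z)) dz.
Step 4. Evaluate the standard form [assuming z > -4]: now -3*log(z) + 4*log(z + 4) + ∫(15*z**2*exp(4*z**3)) dz + ∫(-1/(z**2 + 4)) dz + ∫(-5*sin(5*z)) dz.
Step 5. Evaluate the standard form: now -3*log(z) + 4*log(z + 4) - atan(z/2)/2 + ∫(15*z**2*exp(4*z**3)) dz + ∫(-5*sin(5*z)) dz.
Step 6. Evaluate the standard form: now -3*log(z) + 4*log(z + 4) + cos(5*z) - atan(z/2)/2 + ∫(15*z**2*exp(4*z**3)) dz.
Step 7. Substitute u = z**3, turning ∫(15*z**2*exp(4*z**3)) dz into ∫(5*exp(4*u)) du: now -3*log(z) + 4*log(z + 4) + cos(5*z) - atan(z/2)/2 + ∫(5*exp(4*u)) du.
Step 8. Evaluate the standard form: now 5*exp(4*u)/4 - 3*log(z) + 4*log(z + 4) + cos(5*z) - atan(z/2)/2.
Step 9. Substitute back u = z**3: now 5*exp(4*z**3)/4 - 3*log(z) + 4*log(z + 4) + cos(5*z) - atan(z/2)/2.
Answer: 5*exp(4*z**3)/4 - 3*log(z) + 4*log(z + 4) + cos(5*z) - atan(z/2)/2.


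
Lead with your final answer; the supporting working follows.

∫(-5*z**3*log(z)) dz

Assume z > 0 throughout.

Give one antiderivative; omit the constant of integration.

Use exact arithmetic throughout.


The answer is -5*z**4*log(z)/4 + 5*z**4/16.
Step 1. Integrate ∫(-5*z**3*log(z)) dz by parts with u = log(z), dv = (-5*z**3) dz, so v = -5*z**4/4 [assuming z > 0]: now -5*z**4*log(z)/4 + ∫(5*z**3/4) dz.
Step 2. Evaluate the standard form: now -5*z**4*log(z)/4 + 5*z**4/16.
Answer: -5*z**4*log(z)/4 + 5*z**4/16.


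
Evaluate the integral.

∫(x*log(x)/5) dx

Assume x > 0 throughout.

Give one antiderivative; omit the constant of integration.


Answer: x**2*log(x)/10 - x**2/20.


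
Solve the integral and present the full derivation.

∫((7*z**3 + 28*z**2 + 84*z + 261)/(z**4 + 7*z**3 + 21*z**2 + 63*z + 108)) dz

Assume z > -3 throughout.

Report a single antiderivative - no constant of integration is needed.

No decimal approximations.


Step 1. Decompose ∫((7*z**3 + 28*z**2 + 84*z + 261)/(z**4 + 7*z**3 + 21*z**2 + 63*z + 108)) dz by partial fractions, (7*z**3 + 28*z**2 + 84*z + 261)/(z**4 + 7*z**3 + 21*z**2 + 63*z + 108) = 3/(z**2 + 9) + 3/(z + 4) + 4/(z + 3): now ∫(4/(z + 3)) dz + ∫(3/(z + 4)) dz + ∫(3/(z**2 + 9)) dz.
Step 2. Evaluate the standard form [assuming z > -3]: now 4*log(z + 3) + ∫(3/(z + 4)) dz + ∫(3/(z**2 + 9)) dz.
Step 3. Evaluate the standard form [assuming z > -4]: now 4*log(z + 3) + 3*log(z + 4) + ∫(3/(z**2 + 9)) dz.
Step 4. Evaluate the standard form: now 4*log(z + 3) + 3*log(z + 4) + atan(z/3).
Answer: 4*log(z + 3) + 3*log(z + 4) + atan(z/3).


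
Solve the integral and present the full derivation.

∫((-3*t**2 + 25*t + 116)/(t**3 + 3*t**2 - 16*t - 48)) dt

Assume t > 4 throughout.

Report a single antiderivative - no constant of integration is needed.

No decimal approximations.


Step 1. Decompose ∫((-3*t**2 + 25*t + 116)/(t**3 + 3*t**2 - 16*t - 48)) dt by partial fractions, (-3*t**2 + 25*t + 116)/(t**3 + 3*t**2 - 16*t - 48) = -4/(t + 4) - 2/(t + 3) + 3/(t - 4): now ∫(3/(t - 4)) dt + ∫(-2/(t + 3)) dt + ∫(-4/(t + 4)) dt.
Step 2. Evaluate the standard form [assuming t > -3]: now -2*log(t + 3) + ∫(3/(t - 4)) dt + ∫(-4/(t + 4)) dt.
Step 3. Evaluate the standard form [assuming t > 4]: now 3*log(t - 4) - 2*log(t + 3) + ∫(-4/(t + 4)) dt.
Step 4. Evaluate the standard form [assuming t > -4]: now 3*log(t - 4) - 2*log(t + 3) - 4*log(t + 4).
Answer: 3*log(t - 4) - 2*log(t + 3) - 4*log(t + 4).


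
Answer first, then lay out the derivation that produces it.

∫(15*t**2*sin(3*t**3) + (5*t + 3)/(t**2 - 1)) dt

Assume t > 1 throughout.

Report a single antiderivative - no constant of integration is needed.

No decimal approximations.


The answer is 4*log(t - 1) + log(t + 1) - 5*cos(3*t**3)/3.
Step 1. Rewrite: now ∫(15*t**2*sin(3*t**3)) dt + ∫((5*t + 3)/(t**2 - 1)) dt.
Step 2. Substitute u = t**3, turning ∫(15*t**2*sin(3*t**3)) dt into ∫(5*sin(3*u)) du: now ∫((5*t + 3)/(t**2 - 1)) dt + ∫(5*sin(3*u)) du.
Step 3. Evaluate the standard form: now -5*cos(3*u)/3 + ∫((5*t + 3)/(t**2 - 1)) dt.
Step 4. Substitute back u = t**3: now -5*cos(3*t**3)/3 + ∫((5*t + 3)/(t**2 - 1)) dt.
Step 5. Decompose ∫((5*t + 3)/(t**2 - 1)) dt by partial fractions, (5*t + 3)/(t**2 - 1) = 1/(t + 1) + 4/(t - 1): now -5*cos(3*t**3)/3 + ∫(4/(t - 1)) dt + ∫(1/(t + 1)) dt.
Step 6. Evaluate the standard form [assuming t > 1]: now 4*log(t - 1) - 5*cos(3*t**3)/3 + ∫(1/(t + 1)) dt.
Step 7. Evaluate the standard form [assuming t > -1]: now 4*log(t - 1) + log(t + 1) - 5*cos(3*t**3)/3.
Answer: 4*log(t - 1) + log(t + 1) - 5*cos(3*t**3)/3.


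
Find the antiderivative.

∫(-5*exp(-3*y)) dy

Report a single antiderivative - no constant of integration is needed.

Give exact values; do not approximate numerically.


Answer: 5*exp(-3*y)/3.


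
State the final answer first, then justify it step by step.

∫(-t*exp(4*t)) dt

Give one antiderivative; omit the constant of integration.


The answer is -t*exp(4*t)/4 + exp(4*t)/16.
Step 1. Integrate ∫(-t*exp(4*t)) dt by parts with u = t, dv = (-exp(4*t)) dt, so v = -exp(4*t)/4: now -t*exp(4*t)/4 + ∫(exp(4*t)/4) dt.
Step 2. Evaluate the standard form: now -t*exp(4*t)/4 + exp(4*t)/16.
Answer: -t*exp(4*t)/4 + exp(4*t)/16.


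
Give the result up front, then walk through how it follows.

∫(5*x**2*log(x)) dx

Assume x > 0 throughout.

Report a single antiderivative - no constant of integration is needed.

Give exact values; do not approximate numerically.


The answer is 5*x**3*log(x)/3 - 5*x**3/9.
Step 1. Integrate ∫(5*x**2*log(x)) dx by parts with u = log(x), dv = (5*x**2) dx, so v = 5*x**3/3 [assuming x > 0]: now 5*x**3*log(x)/3 + ∫(-5*x**2/3) dx.
Step 2. Evaluate the standard form: now 5*x**3*log(x)/3 - 5*x**3/9.
Answer: 5*x**3*log(x)/3 - 5*x**3/9.


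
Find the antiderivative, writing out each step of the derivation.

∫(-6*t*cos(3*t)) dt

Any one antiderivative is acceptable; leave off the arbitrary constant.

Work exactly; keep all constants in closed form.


Step 1. Integrate ∫(-6*t*cos(3*t)) dt by parts with u = t, dv = (-6*cos(3*t)) dt, so v = -2*sin(3*t): now -2*t*sin(3*t) + ∫(2*sin(3*t)) dt.
Step 2. Evaluate the standard form: now -2*t*sin(3*t) - 2*cos(3*t)/3.
Answer: -2*t*sin(3*t) - 2*cos(3*t)/3.


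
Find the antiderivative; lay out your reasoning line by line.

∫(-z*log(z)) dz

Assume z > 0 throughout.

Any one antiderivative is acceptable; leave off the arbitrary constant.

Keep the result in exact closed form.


Step 1. Integrate ∫(-z*log(z)) dz by parts with u = log(z), dv = (-z) dz, so v = -z**2/2 [assuming z > 0]: now -z**2*log(z)/2 + ∫(z/2) dz.
Step 2. Evaluate the standard form: now -z**2*log(z)/2 + z**2/4.
Answer: -z**2*log(z)/2 + z**2/4.


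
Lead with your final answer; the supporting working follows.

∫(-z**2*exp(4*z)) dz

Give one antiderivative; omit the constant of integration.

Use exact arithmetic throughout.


The answer is -z**2*exp(4*z)/4 + z*exp(4*z)/8 - exp(4*z)/32.
Step 1. Integrate ∫(-z**2*exp(4*z)) dz by parts with u = z**2, dv = (-exp(4*z)) dz, so v = -exp(4*z)/4: now -z**2*exp(4*z)/4 + ∫(z*exp(4*z)/2) dz.
Step 2. Integrate ∫(z*exp(4*z)/2) dz by parts with u = z, dv = (exp(4*z)/2) dz, so v = exp(4*z)/8: now -z**2*exp(4*z)/4 + z*exp(4*z)/8 + ∫(-exp(4*z)/8) dz.
Step 3. Evaluate the standard form: now -z**2*exp(4*z)/4 + z*exp(4*z)/8 - exp(4*z)/32.
Answer: -z**2*exp(4*z)/4 + z*exp(4*z)/8 - exp(4*z)/32.


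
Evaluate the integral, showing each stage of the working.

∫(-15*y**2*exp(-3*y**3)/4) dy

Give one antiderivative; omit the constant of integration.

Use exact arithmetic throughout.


Step 1. Substitute u = y**3, turning ∫(-15*y**2*exp(-3*y**3)/4) dy into ∫(-5*exp(-3*u)/4) du: now ∫(-5*exp(-3*u)/4) du.
Step 2. Evaluate the standard form: now 5*exp(-3*u)/12.
Step 3. Substitute back u = y**3: now 5*exp(-3*y**3)/12.
Answer: 5*exp(-3*y**3)/12.


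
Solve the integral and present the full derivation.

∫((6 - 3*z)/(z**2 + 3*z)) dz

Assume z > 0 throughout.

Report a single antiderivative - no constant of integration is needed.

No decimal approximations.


Step 1. Decompose ∫((6 - 3*z)/(z**2 + 3*z)) dz by partial fractions, (6 - 3*z)/(z**2 + 3*z) = -5/(z + 3) + 2/z: now ∫(2/z) dz + ∫(-5/(z + 3)) dz.
Step 2. Evaluate the standard form [assuming z > -3]: now -5*log(z + 3) + ∫(2/z) dz.
Step 3. Evaluate the standard form [assuming z > 0]: now 2*log(z) - 5*log(z + 3).
Answer: 2*log(z) - 5*log(z + 3).


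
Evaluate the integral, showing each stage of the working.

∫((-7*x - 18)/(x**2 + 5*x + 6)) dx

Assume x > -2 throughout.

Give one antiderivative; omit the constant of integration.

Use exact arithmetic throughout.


Step 1. Decompose ∫((-7*x - 18)/(x**2 + 5*x + 6)) dx by partial fractions, (-7*x - 18)/(x**2 + 5*x + 6) = -3/(x + 3) - 4/(x + 2): now ∫(-4/(x + 2)) dx + ∫(-3/(x + 3)) dx.
Step 2. Evaluate the standard form [assuming x > -2]: now -4*log(x + 2) + ∫(-3/(x + 3)) dx.
Step 3. Evaluate the standard form [assuming x > -3]: now -4*log(x + 2) - 3*log(x + 3).
Answer: -4*log(x + 2) - 3*log(x + 3).


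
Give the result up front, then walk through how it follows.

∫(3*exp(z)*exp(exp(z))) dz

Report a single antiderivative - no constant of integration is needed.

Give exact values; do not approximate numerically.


The answer is 3*exp(exp(z)).
Step 1. Substitute u = exp(z), turning ∫(3*exp(z)*exp(exp(z))) dz into ∫(3*exp(u)) du: now ∫(3*exp(u)) du.
Step 2. Evaluate the standard form: now 3*exp(u).
Step 3. Substitute back u = exp(z): now 3*exp(exp(z)).
Answer: 3*exp(exp(z)).


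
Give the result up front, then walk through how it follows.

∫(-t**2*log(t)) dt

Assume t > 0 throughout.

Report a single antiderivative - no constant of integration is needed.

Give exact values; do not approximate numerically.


The answer is -t**3*log(t)/3 + t**3/9.
Step 1. Integrate ∫(-t**2*log(t)) dt by parts with u = log(t), dv = (-t**2) dt, so v = -t**3/3 [assuming t > 0]: now -t**3*log(t)/3 + ∫(t**2/3) dt.
Step 2. Evaluate the standard form: now -t**3*log(t)/3 + t**3/9.
Answer: -t**3*log(t)/3 + t**3/9.


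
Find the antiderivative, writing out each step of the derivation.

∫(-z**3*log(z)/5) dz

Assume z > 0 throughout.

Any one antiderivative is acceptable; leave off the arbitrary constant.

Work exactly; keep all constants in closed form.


Step 1. Integrate ∫(-z**3*log(z)/5) dz by parts with u = log(z), dv = (-z**3/5) dz, so v = -z**4/20 [assuming z > 0]: now -z**4*log(z)/20 + ∫(z**3/20) dz.
Step 2. Evaluate the standard form: now -z**4*log(z)/20 + z**4/80.
Answer: -z**4*log(z)/20 + z**4/80.


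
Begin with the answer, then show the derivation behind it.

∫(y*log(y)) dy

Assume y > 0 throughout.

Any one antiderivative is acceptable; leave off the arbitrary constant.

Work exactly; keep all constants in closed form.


The answer is y**2*log(y)/2 - y**2/4.
Step 1. Integrate ∫(y*log(y)) dy by parts with u = log(y), dv = (y) dy, so v = y**2/2 [assuming y > 0]: now y**2*log(y)/2 + ∫(-y/2) dy.
Step 2. Evaluate the standard form: now y**2*log(y)/2 - y**2/4.
Answer: y**2*log(y)/2 - y**2/4.


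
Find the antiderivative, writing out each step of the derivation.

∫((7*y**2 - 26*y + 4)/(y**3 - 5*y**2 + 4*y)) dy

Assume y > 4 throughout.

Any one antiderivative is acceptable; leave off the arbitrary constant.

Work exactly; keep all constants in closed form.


Step 1. Decompose ∫((7*y**2 - 26*y + 4)/(y**3 - 5*y**2 + 4*y)) dy by partial fractions, (7*y**2 - 26*y + 4)/(y**3 - 5*y**2 + 4*y) = 5/(y - 1) + 1/(y - 4) + 1/y: now ∫(1/y) dy + ∫(1/(y - 4)) dy + ∫(5/(y - 1)) dy.
Step 2. Evaluate the standard form [assuming y > 1]: now 5*log(y - 1) + ∫(1/y) dy + ∫(1/(y - 4)) dy.
Step 3. Evaluate the standard form [assuming y > 0]: now log(y) + 5*log(y - 1) + ∫(1/(y - 4)) dy.
Step 4. Evaluate the standard form [assuming y > 4]: now log(y) + log(y - 4) + 5*log(y - 1).
Answer: log(y) + log(y - 4) + 5*log(y - 1).


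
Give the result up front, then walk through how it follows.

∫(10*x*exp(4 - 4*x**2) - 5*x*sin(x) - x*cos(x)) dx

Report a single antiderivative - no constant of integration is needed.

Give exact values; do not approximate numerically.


The answer is -x*sin(x) + 5*x*cos(x) - 5*exp(4 - 4*x**2)/4 - 5*sin(x) - cos(x).
Step 1. Rewrite: now ∫(10*x*exp(4 - 4*x**2)) dx + ∫(-5*x*sin(x)) dx + ∫(-x*cos(x)) dx.
Step 2. Integrate ∫(-5*x*sin(x)) dx by parts with u = x, dv = (-5*sin(x)) dx, so v = 5*cos(x): now 5*x*cos(x) + ∫(10*x*exp(4 - 4*x**2)) dx + ∫(-x*cos(x)) dx + ∫(-5*cos(x)) dx.
Step 3. Evaluate the standard form: now 5*x*cos(x) - 5*sin(x) + ∫(10*x*exp(4 - 4*x**2)) dx + ∫(-x*cos(x)) dx.
Step 4. Substitute u = x**2 - 1, turning ∫(10*x*exp(4 - 4*x**2)) dx into ∫(5*exp(-4*u)) du: now 5*x*cos(x) - 5*sin(x) + ∫(-x*cos(x)) dx + ∫(5*exp(-4*u)) du.
Step 5. Evaluate the standard form: now 5*x*cos(x) - 5*sin(x) + ∫(-x*cos(x)) dx - 5*exp(-4*u)/4.
Step 6. Substitute back u = x**2 - 1: now 5*x*cos(x) - 5*exp(4 - 4*x**2)/4 - 5*sin(x) + ∫(-x*cos(x)) dx.
Step 7. Integrate ∫(-x*cos(x)) dx by parts with u = x, dv = (-cos(x)) dx, so v = -sin(x): now -x*sin(x) + 5*x*cos(x) - 5*exp(4 - 4*x**2)/4 - 5*sin(x) + ∫(sin(x)) dx.
Step 8. Evaluate the standard form: now -x*sin(x) + 5*x*cos(x) - 5*exp(4 - 4*x**2)/4 - 5*sin(x) - cos(x).
Answer: -x*sin(x) + 5*x*cos(x) - 5*exp(4 - 4*x**2)/4 - 5*sin(x) - cos(x).


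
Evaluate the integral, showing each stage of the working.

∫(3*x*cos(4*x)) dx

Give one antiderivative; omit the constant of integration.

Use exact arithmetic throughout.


Step 1. Integrate ∫(3*x*cos(4*x)) dx by parts with u = x, dv = (3*cos(4*x)) dx, so v = 3*sin(4*x)/4: now 3*x*sin(4*x)/4 + ∫(-3*sin(4*x)/4) dx.
Step 2. Evaluate the standard form: now 3*x*sin(4*x)/4 + 3*cos(4*x)/16.
Answer: 3*x*sin(4*x)/4 + 3*cos(4*x)/16.


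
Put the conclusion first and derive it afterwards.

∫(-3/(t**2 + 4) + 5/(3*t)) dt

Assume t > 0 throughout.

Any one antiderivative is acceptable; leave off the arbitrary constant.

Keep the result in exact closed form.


The answer is 5*log(t)/3 - 3*atan(t/2)/2.
Step 1. Rewrite: now ∫(5/(3*t)) dt + ∫(-3/(t**2 + 4)) dt.
Step 2. Evaluate the standard form: now -3*atan(t/2)/2 + ∫(5/(3*t)) dt.
Step 3. Evaluate the standard form [assuming t > 0]: now 5*log(t)/3 - 3*atan(t/2)/2.
Answer: 5*log(t)/3 - 3*atan(t/2)/2.


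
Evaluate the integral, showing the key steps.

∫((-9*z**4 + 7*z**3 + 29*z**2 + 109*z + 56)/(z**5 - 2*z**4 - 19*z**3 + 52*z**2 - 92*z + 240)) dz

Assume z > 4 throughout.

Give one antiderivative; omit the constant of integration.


Step 1. Decompose ∫((-9*z**4 + 7*z**3 + 29*z**2 + 109*z + 56)/(z**5 - 2*z**4 - 19*z**3 + 52*z**2 - 92*z + 240)) dz by partial fractions, (-9*z**4 + 7*z**3 + 29*z**2 + 109*z + 56)/(z**5 - 2*z**4 - 19*z**3 + 52*z**2 - 92*z + 240) = -3/(z**2 + 4) - 3/(z + 5) - 1/(z - 3) - 5/(z - 4): now ∫(-5/(z - 4)) dz + ∫(-1/(z - 3)) dz + ∫(-3/(z + 5)) dz + ∫(-3/(z**2 + 4)) dz.
Step 2. Evaluate the standard form [assuming z > 3]: now -log(z - 3) + ∫(-5/(z - 4)) dz + ∫(-3/(z + 5)) dz + ∫(-3/(z**2 + 4)) dz.
Step 3. Evaluate the standard form [assuming z > 4]: now -5*log(z - 4) - log(z - 3) + ∫(-3/(z + 5)) dz + ∫(-3/(z**2 + 4)) dz.
Step 4. Evaluate the standard form [assuming z > -5]: now -5*log(z - 4) - log(z - 3) - 3*log(z + 5) + ∫(-3/(z**2 + 4)) dz.
Step 5. Evaluate the standard form: now -5*log(z - 4) - log(z - 3) - 3*log(z + 5) - 3*atan(z/2)/2.
Answer: -5*log(z - 4) - log(z - 3) - 3*log(z + 5) - 3*atan(z/2)/2.


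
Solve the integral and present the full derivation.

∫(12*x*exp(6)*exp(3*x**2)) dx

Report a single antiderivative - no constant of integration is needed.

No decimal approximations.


Step 1. Substitute u = x**2 + 2, turning ∫(12*x*exp(6)*exp(3*x**2)) dx into ∫(6*exp(3*u)) du: now ∫(6*exp(3*u)) du.
Step 2. Evaluate the standard form: now 2*exp(3*u).
Step 3. Substitute back u = x**2 + 2: now 2*exp(3*x**2 + 6).
Answer: 2*exp(3*x**2 + 6).


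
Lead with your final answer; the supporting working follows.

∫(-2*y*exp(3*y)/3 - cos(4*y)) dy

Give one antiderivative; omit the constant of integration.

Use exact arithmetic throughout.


The answer is -2*y*exp(3*y)/9 + 2*exp(3*y)/27 - sin(4*y)/4.
Step 1. Rewrite: now ∫(-2*y*exp(3*y)/3) dy + ∫(-cos(4*y)) dy.
Step 2. Evaluate the standard form: now -sin(4*y)/4 + ∫(-2*y*exp(3*y)/3) dy.
Step 3. Integrate ∫(-2*y*exp(3*y)/3) dy by parts with u = y, dv = (-2*exp(3*y)/3) dy, so v = -2*exp(3*y)/9: now -2*y*exp(3*y)/9 - sin(4*y)/4 + ∫(2*exp(3*y)/9) dy.
Step 4. Evaluate the standard form: now -2*y*exp(3*y)/9 + 2*exp(3*y)/27 - sin(4*y)/4.
Answer: -2*y*exp(3*y)/9 + 2*exp(3*y)/27 - sin(4*y)/4.


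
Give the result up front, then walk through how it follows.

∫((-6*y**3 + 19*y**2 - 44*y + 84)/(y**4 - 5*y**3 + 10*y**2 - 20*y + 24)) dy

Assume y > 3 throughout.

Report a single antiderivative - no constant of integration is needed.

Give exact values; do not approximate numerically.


The answer is -3*log(y - 3) - 3*log(y - 2) + 2*atan(y/2).
Step 1. Decompose ∫((-6*y**3 + 19*y**2 - 44*y + 84)/(y**4 - 5*y**3 + 10*y**2 - 20*y + 24)) dy by partial fractions, (-6*y**3 + 19*y**2 - 44*y + 84)/(y**4 - 5*y**3 + 10*y**2 - 20*y + 24) = 4/(y**2 + 4) - 3/(y - 2) - 3/(y - 3): now ∫(-3/(y - 3)) dy + ∫(-3/(y - 2)) dy + ∫(4/(y**2 + 4)) dy.
Step 2. Evaluate the standard form [assuming y > 3]: now -3*log(y - 3) + ∫(-3/(y - 2)) dy + ∫(4/(y**2 + 4)) dy.
Step 3. Evaluate the standard form [assuming y > 2]: now -3*log(y - 3) - 3*log(y - 2) + ∫(4/(y**2 + 4)) dy.
Step 4. Evaluate the standard form: now -3*log(y - 3) - 3*log(y - 2) + 2*atan(y/2).
Answer: -3*log(y - 3) - 3*log(y - 2) + 2*atan(y/2).


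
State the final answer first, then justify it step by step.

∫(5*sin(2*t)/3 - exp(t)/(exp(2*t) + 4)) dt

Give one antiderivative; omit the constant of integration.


The answer is -5*cos(2*t)/6 - atan(exp(t)/2)/2.
Step 1. Rewrite: now ∫(-exp(t)/(exp(2*t) + 4)) dt + ∫(5*sin(2*t)/3) dt.
Step 2. Evaluate the standard form: now -5*cos(2*t)/6 + ∫(-exp(t)/(exp(2*t) + 4)) dt.
Step 3. Substitute u = exp(t), turning ∫(-exp(t)/(exp(2*t) + 4)) dt into ∫(-1/(u**2 + 4)) du: now -5*cos(2*t)/6 + ∫(-1/(u**2 + 4)) du.
Step 4. Evaluate the standard form: now -5*cos(2*t)/6 - atan(u/2)/2.
Step 5. Substitute back u = exp(t): now -5*cos(2*t)/6 - atan(exp(t)/2)/2.
Answer: -5*cos(2*t)/6 - atan(exp(t)/2)/2.
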